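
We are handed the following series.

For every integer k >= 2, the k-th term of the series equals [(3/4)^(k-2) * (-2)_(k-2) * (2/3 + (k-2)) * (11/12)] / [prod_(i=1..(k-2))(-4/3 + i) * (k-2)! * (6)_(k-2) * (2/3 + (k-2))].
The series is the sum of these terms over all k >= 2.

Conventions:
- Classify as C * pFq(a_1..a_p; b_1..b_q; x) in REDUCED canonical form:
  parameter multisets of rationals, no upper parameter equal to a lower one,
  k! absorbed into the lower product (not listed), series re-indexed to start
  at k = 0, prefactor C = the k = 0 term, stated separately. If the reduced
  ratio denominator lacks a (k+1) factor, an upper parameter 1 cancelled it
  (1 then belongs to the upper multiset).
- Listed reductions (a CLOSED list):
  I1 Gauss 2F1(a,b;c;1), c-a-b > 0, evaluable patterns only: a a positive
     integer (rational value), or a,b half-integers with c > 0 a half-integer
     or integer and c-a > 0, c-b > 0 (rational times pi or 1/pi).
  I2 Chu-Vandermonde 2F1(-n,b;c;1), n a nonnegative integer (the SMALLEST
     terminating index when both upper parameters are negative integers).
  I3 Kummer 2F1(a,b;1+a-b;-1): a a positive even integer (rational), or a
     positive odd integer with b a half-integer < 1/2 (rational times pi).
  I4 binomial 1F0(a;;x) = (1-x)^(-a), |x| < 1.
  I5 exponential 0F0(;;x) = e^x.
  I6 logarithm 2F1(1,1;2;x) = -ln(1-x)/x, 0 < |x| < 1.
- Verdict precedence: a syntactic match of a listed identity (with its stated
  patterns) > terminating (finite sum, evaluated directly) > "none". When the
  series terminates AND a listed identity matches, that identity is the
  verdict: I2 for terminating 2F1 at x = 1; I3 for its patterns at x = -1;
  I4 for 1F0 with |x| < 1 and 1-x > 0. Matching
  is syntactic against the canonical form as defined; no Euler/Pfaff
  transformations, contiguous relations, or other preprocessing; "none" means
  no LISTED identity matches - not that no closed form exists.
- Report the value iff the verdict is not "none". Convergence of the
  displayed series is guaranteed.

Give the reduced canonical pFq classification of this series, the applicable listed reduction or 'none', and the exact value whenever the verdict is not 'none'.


At argument 3/4: a 1F2 with upper {-2}, lower {-1/3, 6}, scaled by C = 11/12. Verdict: terminating - the sum ends at index 2 because -2 is a negative integer; exact evaluation follows. Hence: 8327/5376.

The tell: t_0 being 11/12, striking the common factor k + 2/3 reduces the term (C = 11/12, x = 3/4).
Step ratio: r(k) = (3/4) * (k-2) / [(k-1/3) (k+6) (k+1)] ; factor over Q: parameters, x = (3/4), and C = 11/12.


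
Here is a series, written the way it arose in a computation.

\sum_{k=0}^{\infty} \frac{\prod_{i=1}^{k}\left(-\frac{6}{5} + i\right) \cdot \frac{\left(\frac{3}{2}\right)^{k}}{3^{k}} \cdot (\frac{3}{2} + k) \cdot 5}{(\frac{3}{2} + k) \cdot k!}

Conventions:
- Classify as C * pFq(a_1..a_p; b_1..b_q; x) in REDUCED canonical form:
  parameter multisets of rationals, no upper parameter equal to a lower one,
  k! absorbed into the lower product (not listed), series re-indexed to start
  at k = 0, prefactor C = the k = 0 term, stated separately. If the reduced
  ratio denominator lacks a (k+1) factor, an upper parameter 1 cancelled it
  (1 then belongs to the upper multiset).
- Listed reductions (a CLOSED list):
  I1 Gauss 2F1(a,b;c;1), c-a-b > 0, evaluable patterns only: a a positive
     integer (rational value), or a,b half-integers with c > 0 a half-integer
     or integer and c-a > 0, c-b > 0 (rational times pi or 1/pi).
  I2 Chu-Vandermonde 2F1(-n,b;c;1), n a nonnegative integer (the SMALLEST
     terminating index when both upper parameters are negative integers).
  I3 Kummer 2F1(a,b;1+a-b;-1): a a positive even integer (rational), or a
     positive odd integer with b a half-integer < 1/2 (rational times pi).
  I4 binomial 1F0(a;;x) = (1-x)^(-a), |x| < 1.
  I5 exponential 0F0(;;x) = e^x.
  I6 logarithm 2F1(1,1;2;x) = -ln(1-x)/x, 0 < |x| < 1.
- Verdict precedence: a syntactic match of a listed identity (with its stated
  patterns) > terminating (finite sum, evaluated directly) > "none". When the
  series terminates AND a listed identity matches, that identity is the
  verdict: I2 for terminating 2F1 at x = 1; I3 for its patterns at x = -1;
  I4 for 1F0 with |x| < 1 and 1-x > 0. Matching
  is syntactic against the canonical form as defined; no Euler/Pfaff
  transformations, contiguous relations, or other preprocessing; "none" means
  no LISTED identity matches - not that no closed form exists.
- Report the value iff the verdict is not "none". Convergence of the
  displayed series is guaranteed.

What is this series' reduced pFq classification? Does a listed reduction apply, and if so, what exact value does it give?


Prefactor 5, argument \frac{1}{2}: 1F0 with upper {-\frac{1}{5}} over lower {-}. Verdict at x = \frac{1}{2}: the I4 binomial reduction matches (the 1F0 binomial series: exponent 1/5, x = \frac{1}{2}). Its exact value is 5 \cdot \left(\frac{1}{2}\right)^{\frac{1}{5}}.

Structural cue: t_0 = 5 here, and the factor k + 3/2 cancels (top and bottom), leaving C = 5, x = 1/2.
Ratio: r(k) = \frac{1}{2} * (k-\frac{1}{5}) / [(k+1)] - poly over poly, x = \frac{1}{2} from leading terms; C = 5 at k = 0.


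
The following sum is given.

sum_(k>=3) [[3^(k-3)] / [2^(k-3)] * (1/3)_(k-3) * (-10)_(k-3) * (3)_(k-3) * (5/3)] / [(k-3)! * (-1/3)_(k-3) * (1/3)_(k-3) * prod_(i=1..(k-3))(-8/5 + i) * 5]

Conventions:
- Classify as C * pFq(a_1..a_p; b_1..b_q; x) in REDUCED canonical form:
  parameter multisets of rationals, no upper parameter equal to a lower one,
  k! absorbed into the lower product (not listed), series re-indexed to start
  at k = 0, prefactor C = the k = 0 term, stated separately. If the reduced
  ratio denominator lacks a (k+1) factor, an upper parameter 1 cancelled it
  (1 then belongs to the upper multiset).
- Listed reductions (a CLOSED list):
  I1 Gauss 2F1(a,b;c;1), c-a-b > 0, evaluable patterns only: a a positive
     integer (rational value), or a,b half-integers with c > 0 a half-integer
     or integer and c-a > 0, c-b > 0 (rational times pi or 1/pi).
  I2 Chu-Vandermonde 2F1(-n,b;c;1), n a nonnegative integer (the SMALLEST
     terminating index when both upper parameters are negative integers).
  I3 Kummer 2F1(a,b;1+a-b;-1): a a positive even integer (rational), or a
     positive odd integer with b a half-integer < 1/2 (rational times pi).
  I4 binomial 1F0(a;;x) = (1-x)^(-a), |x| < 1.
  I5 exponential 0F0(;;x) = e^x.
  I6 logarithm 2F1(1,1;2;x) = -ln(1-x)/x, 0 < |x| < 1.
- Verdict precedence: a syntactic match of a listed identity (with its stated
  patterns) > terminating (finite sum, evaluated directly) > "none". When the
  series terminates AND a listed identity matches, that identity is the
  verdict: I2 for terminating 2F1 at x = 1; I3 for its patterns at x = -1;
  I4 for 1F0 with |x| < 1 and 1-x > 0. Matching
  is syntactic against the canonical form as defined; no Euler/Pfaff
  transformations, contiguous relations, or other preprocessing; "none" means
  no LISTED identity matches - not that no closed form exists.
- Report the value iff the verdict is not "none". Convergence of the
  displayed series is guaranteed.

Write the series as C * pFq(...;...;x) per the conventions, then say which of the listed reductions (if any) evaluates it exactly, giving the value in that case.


With C = 1/3: the canonical form is 2F2(-10, 3; -3/5, -1/3; 3/2). Verdict: terminating. (-10)_k vanishes past k = 10, leaving a 11-term sum, computed directly. Hence: 63793084071189553489/29815587947937792.

The tell: from the first term 1/3: the two geometric factors (prefactor 1/3) combine into one argument.
Term ratio: r(k) = (3/2) * (k-10) (k+3) / [(k-3/5) (k-1/3) (k+1)] - poly over poly, x = (3/2) from leading terms; C = 1/3 at k = 0.


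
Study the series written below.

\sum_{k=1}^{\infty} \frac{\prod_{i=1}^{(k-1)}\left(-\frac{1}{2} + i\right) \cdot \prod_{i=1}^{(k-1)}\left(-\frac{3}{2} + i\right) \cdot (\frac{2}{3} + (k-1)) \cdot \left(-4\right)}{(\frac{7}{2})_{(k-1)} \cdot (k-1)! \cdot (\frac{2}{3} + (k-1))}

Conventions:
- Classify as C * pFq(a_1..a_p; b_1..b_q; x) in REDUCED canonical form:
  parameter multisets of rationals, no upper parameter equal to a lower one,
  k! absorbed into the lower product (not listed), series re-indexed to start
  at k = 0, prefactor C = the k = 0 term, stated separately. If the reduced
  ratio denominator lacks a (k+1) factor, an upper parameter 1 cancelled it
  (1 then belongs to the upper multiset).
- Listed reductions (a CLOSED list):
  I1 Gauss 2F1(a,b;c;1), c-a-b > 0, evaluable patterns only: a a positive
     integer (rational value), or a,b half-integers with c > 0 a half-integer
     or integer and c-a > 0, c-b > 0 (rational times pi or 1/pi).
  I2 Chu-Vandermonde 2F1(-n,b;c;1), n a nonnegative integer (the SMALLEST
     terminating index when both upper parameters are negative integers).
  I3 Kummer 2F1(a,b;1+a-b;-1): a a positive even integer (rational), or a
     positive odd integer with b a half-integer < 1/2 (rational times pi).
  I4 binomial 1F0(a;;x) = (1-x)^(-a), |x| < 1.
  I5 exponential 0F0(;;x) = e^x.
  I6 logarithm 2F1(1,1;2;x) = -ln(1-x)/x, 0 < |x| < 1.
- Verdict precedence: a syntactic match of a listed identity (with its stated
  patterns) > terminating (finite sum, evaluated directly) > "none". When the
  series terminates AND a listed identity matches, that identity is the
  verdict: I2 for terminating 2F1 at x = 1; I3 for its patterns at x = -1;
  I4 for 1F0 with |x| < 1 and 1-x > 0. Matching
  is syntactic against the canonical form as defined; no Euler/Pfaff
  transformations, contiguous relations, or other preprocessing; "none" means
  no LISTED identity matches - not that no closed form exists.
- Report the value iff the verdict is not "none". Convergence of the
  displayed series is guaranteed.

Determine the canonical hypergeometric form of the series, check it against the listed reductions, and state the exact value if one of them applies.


Structural cue: t_0 = -4 here, and the running product (C = -4, x = 1) telescopes to a rising factorial.
Step ratio: r(k) = 1 * (k-\frac{1}{2}) (k+\frac{1}{2}) / [(k+\frac{7}{2}) (k+1)] ; factor over Q: parameters, x = 1, and C = -4.

The series (x = 1) is 2F1: upper {-\frac{1}{2}, \frac{1}{2}}, lower {\frac{7}{2}}, prefactor -4. Verdict: the half-integer Gauss pattern (I1) applies (x = 1; upper {-\frac{1}{2}, \frac{1}{2}} half-integers, c = \frac{7}{2} in the evaluable pattern). Exact value: \left(-\frac{75}{64}\right) \cdot \pi.


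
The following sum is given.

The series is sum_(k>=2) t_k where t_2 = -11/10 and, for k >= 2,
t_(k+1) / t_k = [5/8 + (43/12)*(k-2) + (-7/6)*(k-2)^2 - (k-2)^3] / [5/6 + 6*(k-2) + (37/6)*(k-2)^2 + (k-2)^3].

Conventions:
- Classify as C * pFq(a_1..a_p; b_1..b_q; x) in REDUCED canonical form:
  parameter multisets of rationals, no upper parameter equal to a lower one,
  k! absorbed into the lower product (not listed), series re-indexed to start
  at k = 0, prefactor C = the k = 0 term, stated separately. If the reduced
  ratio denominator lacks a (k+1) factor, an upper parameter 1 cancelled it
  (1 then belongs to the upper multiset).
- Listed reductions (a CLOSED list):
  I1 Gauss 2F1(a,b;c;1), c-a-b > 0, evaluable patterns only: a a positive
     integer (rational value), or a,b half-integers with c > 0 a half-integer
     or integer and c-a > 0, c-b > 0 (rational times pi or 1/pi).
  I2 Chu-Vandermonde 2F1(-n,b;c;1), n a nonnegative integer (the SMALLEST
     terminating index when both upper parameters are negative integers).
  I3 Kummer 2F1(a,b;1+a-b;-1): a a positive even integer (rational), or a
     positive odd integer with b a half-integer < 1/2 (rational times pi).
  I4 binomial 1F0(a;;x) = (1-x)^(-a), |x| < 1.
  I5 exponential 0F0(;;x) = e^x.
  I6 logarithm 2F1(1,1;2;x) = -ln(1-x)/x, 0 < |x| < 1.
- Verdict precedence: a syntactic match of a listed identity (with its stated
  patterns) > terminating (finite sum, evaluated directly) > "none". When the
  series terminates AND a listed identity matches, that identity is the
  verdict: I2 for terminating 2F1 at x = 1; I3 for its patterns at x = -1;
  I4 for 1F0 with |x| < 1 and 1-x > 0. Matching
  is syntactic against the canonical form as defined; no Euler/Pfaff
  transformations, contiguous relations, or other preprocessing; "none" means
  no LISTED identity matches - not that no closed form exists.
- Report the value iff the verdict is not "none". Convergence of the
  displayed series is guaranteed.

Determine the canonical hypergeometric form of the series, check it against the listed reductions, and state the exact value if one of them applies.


Key step: from the first term -11/10: the parameter 1/6 appears in both the upper and lower lists and cancels.
Step ratio: r(k) = (-1) * (k-3/2) (k+5/2) / [(k+5) (k+1)] - rational; roots negated = parameters, x = (-1), C = -11/10.

At argument -1: a 2F1 with upper {-3/2, 5/2}, lower {5}, scaled by C = -11/10. Verdict: no listed reduction: x = -1 and upper {-3/2, 5/2} fail every I1-I6 pattern.


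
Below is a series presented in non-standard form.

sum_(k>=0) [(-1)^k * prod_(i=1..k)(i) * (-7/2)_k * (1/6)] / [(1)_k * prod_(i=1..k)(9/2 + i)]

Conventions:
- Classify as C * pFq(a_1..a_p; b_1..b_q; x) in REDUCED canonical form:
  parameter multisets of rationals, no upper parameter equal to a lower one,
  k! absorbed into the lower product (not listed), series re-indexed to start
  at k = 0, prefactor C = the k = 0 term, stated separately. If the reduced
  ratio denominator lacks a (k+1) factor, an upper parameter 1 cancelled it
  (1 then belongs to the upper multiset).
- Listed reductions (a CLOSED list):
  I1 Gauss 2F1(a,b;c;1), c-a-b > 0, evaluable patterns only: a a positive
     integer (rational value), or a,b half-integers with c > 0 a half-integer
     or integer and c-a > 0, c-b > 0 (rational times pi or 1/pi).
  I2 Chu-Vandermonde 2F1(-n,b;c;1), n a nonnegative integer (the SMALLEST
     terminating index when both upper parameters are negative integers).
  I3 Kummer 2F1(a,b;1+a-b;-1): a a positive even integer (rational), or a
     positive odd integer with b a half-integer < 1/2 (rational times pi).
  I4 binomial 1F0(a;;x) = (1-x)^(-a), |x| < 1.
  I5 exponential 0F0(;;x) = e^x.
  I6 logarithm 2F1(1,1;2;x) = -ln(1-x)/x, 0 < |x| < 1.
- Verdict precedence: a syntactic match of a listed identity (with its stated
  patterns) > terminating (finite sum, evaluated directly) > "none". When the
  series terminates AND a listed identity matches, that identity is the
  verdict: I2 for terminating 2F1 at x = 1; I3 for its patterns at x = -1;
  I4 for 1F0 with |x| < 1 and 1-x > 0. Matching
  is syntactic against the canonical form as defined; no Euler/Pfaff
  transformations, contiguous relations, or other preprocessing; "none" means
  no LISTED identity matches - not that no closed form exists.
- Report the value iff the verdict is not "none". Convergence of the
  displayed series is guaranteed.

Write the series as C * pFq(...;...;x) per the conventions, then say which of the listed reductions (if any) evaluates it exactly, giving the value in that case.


Key step: t_0 = 1/6 here, and the lower running product (prefactor 1/6) is a rising factorial.
Step ratio: r(k) = (-1) * (k-7/2) (k+1) / [(k+11/2) (k+1)] - rational in k. x = (-1); t_0 = 1/6; negate the roots.

With C = 1/6: the canonical form is 2F1(-7/2, 1; 11/2; -1). Verdict: Kummer's theorem (I3) applies (x = -1; c = 11/2 equals 1+a-b for upper {-7/2, 1}: listed pattern). Sum: (105/1024) * pi.


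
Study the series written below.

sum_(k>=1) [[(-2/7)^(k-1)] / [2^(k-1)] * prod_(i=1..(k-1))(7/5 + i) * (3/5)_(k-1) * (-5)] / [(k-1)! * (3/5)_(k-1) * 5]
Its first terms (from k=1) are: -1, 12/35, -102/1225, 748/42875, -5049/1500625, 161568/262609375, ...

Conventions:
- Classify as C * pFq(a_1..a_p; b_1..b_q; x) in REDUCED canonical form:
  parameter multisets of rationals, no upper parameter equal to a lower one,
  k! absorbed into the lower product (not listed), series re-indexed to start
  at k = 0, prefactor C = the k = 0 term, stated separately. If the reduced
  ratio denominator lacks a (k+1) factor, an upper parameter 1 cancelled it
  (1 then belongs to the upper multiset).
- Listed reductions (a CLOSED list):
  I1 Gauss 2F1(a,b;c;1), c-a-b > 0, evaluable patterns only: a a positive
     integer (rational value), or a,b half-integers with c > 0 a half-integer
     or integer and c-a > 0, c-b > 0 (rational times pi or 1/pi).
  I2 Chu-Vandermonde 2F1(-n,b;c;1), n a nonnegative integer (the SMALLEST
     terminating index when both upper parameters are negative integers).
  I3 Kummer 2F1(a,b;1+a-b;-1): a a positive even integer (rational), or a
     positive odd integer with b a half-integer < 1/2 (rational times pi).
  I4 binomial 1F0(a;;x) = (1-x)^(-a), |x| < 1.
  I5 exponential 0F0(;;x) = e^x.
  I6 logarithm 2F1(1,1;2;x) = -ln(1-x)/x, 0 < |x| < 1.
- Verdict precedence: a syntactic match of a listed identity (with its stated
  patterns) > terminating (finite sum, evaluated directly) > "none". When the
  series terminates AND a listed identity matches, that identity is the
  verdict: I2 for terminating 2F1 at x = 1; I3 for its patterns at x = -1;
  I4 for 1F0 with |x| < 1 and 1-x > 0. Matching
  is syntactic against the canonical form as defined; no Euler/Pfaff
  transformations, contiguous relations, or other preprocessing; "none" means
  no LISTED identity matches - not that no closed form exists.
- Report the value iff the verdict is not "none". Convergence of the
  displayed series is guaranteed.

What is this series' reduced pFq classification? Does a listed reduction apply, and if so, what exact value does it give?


This is -1 * 1F0(12/5; -; -1/7) in reduced canonical form. Verdict at x = -1/7: the binomial series (I4) matches (the 1F0 binomial series: exponent -12/5, x = -1/7). Hence: (-1) * (8/7)^(-12/5).

Structural cue: from the first term -1: the running product (C = -1) telescopes to a rising factorial.
Adjacent-term ratio: r(k) = (-1/7) * (k+12/5) / [(k+1)] - rational in k, leading ratio (-1/7); with t_0 = -1, classification follows.


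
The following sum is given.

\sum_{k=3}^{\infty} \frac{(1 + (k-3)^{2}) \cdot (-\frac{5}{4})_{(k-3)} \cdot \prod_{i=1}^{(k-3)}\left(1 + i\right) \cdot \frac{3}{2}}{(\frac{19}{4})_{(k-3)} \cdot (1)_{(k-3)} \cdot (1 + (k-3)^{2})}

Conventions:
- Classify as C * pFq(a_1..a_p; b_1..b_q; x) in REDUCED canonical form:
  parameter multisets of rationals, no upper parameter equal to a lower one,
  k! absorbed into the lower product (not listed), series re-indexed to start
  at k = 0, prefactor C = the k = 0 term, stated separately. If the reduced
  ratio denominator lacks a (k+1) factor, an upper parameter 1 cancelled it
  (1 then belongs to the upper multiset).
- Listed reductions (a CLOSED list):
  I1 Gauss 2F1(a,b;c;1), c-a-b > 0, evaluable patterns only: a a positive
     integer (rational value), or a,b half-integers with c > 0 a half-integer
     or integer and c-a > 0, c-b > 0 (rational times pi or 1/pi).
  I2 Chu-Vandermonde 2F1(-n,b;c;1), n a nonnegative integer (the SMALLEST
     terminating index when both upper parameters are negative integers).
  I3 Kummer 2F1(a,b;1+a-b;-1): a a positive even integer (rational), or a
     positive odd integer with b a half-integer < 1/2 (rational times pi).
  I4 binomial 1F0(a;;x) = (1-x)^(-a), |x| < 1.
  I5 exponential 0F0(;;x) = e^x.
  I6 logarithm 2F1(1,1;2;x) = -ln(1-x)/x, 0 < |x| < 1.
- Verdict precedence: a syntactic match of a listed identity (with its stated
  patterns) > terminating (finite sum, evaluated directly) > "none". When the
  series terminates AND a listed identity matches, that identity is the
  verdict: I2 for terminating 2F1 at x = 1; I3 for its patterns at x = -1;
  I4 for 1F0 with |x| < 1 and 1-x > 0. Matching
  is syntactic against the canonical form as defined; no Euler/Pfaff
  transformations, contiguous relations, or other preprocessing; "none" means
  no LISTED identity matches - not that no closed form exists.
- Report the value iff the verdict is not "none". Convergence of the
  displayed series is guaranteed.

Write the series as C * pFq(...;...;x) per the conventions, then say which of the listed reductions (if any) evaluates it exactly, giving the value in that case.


This is \frac{3}{2} * 2F1(-\frac{5}{4}, 2; \frac{19}{4}; 1) in reduced canonical form. Verdict: Gauss (I1, integer-parameter pattern) applies (x = 1: the Gamma ratio telescopes since c-a-b = 4 > 0 and a = 2 in Z>0). Value: \frac{99}{128}.

First insight: from the first term \frac{3}{2}: the running product (C = 3/2, x = 1) telescopes to a rising factorial.
Ratio: r(k) = 1 * (k-\frac{5}{4}) (k+2) / [(k+\frac{19}{4}) (k+1)] - poly over poly, x = 1 from leading terms; C = \frac{3}{2} at k = 0.


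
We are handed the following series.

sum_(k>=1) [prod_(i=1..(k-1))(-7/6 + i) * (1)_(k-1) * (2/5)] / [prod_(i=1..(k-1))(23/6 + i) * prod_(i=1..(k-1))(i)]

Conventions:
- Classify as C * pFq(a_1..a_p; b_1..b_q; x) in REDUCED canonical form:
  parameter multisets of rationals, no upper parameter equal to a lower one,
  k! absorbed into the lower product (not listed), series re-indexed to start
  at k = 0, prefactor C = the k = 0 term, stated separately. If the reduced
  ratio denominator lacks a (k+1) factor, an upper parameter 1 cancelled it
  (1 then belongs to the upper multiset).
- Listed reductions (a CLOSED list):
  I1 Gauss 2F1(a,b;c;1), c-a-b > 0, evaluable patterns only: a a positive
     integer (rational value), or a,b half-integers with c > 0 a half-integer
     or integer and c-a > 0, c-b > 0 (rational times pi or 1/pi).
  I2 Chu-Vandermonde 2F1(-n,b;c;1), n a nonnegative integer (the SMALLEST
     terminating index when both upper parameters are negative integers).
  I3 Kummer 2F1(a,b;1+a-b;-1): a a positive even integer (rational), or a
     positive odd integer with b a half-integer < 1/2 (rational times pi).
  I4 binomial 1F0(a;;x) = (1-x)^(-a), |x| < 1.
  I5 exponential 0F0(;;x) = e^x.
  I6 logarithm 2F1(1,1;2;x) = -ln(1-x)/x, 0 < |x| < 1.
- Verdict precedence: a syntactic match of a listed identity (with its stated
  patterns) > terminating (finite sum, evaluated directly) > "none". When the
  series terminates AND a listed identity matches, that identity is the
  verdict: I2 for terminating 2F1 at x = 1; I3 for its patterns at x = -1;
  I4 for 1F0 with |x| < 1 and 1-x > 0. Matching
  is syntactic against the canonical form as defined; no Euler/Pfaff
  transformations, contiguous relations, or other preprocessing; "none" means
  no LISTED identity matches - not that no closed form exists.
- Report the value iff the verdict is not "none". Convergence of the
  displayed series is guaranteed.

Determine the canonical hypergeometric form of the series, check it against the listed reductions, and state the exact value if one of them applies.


x = 1 here; the reduced form reads 2F1, upper {-1/6, 1}, lower {29/6}, C = 2/5. Verdict at x = 1: Gauss (I1, integer-parameter pattern) matches (x = 1: the Gamma ratio telescopes since c-a-b = 4 > 0 and a = 1 in Z>0). Sum: 23/60.

The tell: t_0 = 2/5 here, and the product of the first k integers (C = 2/5) is k!.
Adjacent-term ratio: r(k) = 1 * (k-1/6) (k+1) / [(k+29/6) (k+1)] - rational in k. x = 1; t_0 = 2/5; negate the roots.


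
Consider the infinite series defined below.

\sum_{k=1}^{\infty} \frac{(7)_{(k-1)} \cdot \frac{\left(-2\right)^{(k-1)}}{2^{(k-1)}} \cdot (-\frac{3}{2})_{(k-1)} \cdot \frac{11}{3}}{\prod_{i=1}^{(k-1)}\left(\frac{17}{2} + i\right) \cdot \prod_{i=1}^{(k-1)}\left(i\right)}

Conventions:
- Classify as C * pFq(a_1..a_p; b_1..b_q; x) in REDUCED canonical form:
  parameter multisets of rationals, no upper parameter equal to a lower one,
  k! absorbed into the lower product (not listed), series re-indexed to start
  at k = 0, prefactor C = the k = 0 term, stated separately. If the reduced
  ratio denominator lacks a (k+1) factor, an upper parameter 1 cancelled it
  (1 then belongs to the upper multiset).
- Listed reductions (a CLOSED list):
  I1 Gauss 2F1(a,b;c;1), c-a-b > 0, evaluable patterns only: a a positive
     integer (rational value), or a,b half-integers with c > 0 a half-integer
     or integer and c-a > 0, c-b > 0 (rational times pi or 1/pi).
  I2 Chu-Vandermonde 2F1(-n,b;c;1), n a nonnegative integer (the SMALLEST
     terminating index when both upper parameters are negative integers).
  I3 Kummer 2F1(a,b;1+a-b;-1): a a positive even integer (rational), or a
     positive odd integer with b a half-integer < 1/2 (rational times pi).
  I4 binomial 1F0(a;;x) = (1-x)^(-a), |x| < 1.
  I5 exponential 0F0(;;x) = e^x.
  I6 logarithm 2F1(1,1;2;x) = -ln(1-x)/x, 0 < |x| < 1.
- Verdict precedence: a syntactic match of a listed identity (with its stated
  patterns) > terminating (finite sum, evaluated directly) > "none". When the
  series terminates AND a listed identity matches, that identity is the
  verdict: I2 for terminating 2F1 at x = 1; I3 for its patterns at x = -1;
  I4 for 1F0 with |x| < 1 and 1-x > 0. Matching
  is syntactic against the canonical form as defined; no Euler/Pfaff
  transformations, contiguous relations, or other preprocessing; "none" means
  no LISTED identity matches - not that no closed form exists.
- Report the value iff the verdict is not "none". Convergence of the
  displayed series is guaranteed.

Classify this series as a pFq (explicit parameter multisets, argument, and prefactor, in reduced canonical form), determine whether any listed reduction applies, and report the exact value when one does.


Reduced: x = -1, 2F1, upper = {-\frac{3}{2}, 7}, lower = {\frac{19}{2}}, C = \frac{11}{3}. Verdict: this is the Kummer evaluation I3 (x = -1; c = \frac{19}{2} equals 1+a-b for upper {-\frac{3}{2}, 7}: listed pattern). Its exact value is \frac{2807805}{1048576} \cdot \pi.

Key observation: t_0 = \frac{11}{3} here, and the lower running product (C = 11/3, x = -1) is a rising factorial.
Consecutive-term ratio: r(k) = -1 * (k-\frac{3}{2}) (k+7) / [(k+\frac{19}{2}) (k+1)] - rational in k. x = -1; t_0 = \frac{11}{3}; negate the roots.


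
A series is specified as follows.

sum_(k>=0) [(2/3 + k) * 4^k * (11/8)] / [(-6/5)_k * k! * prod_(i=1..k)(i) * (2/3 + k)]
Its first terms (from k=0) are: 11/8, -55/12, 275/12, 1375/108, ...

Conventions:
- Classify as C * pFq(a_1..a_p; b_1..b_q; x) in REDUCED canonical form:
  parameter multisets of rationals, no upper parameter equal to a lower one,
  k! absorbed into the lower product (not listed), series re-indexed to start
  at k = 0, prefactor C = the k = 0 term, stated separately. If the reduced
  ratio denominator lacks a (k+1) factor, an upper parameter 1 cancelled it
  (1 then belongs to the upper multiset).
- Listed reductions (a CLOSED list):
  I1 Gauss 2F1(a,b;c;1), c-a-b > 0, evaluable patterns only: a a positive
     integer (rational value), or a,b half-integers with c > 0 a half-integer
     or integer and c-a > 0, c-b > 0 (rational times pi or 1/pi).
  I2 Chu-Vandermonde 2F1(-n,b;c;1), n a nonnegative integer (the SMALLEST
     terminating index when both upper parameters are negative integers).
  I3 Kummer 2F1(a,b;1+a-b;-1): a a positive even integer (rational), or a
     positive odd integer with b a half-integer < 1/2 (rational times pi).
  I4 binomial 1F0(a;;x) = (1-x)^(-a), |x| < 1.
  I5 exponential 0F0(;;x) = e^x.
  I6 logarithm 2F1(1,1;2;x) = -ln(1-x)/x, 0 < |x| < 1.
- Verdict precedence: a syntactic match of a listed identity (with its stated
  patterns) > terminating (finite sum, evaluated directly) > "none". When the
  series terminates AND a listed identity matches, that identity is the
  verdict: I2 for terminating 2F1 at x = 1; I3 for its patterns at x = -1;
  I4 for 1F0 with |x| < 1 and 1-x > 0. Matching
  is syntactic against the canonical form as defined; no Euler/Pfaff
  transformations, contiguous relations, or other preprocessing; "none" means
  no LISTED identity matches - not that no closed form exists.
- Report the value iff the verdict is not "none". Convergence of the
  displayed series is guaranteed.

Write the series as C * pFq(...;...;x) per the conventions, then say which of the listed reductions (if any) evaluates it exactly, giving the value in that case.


Reduced: x = 4, 0F2, upper = {-}, lower = {-6/5, 1}, C = 11/8. Verdict: none - at argument 4 the multisets {-} ; {-6/5, 1} match no listed identity.

The tell: t_0 = 11/8 here, and striking the common factor k + 2/3 reduces the term (prefactor 11/8).
Term ratio: r(k) = 4 * 1 / [(k-6/5) (k+1) (k+1)] - rational in k, leading ratio 4; with t_0 = 11/8, classification follows.


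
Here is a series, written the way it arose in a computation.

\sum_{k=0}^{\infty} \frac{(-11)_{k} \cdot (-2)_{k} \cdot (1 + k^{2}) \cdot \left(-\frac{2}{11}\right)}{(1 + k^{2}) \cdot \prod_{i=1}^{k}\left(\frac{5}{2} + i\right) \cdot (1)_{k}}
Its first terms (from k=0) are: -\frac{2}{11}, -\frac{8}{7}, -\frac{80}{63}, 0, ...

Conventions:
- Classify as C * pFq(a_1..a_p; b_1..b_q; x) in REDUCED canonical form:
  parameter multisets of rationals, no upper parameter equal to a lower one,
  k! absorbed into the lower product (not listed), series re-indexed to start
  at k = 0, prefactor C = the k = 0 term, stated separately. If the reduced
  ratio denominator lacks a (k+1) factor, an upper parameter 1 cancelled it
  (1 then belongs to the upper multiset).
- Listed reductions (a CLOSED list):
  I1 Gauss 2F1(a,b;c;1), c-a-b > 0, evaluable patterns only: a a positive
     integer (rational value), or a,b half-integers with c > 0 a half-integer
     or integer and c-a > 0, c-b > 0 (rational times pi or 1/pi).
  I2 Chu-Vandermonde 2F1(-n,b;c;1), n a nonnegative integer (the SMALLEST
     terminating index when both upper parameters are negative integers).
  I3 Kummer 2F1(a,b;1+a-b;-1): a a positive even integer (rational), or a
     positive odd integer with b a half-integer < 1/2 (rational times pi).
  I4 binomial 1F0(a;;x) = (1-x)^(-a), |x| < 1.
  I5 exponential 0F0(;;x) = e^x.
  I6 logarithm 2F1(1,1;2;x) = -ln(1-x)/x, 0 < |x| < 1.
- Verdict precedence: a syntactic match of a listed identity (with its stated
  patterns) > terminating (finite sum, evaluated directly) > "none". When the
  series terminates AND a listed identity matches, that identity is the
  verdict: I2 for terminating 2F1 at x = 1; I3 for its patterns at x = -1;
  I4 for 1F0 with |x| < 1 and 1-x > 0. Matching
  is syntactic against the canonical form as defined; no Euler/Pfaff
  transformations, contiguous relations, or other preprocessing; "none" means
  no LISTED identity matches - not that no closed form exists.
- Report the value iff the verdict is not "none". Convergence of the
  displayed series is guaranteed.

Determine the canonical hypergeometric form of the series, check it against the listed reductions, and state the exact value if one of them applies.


First insight: x = 1 and (1)_k (prefactor -2/11) is k! itself.
Consecutive-term ratio: r(k) = 1 * (k-11) (k-2) / [(k+\frac{7}{2}) (k+1)] ; factor over Q: parameters, x = 1, and C = -\frac{2}{11}.

Canonical form: C = -\frac{2}{11} times 2F1 with upper {-11, -2}, lower {\frac{7}{2}}, x = 1. Verdict at x = 1: the Chu-Vandermonde identity I2 matches (terminating 2F1 at x = 1 with n = 2, b = -11, c = \frac{7}{2}). Its exact value is -\frac{1798}{693}.


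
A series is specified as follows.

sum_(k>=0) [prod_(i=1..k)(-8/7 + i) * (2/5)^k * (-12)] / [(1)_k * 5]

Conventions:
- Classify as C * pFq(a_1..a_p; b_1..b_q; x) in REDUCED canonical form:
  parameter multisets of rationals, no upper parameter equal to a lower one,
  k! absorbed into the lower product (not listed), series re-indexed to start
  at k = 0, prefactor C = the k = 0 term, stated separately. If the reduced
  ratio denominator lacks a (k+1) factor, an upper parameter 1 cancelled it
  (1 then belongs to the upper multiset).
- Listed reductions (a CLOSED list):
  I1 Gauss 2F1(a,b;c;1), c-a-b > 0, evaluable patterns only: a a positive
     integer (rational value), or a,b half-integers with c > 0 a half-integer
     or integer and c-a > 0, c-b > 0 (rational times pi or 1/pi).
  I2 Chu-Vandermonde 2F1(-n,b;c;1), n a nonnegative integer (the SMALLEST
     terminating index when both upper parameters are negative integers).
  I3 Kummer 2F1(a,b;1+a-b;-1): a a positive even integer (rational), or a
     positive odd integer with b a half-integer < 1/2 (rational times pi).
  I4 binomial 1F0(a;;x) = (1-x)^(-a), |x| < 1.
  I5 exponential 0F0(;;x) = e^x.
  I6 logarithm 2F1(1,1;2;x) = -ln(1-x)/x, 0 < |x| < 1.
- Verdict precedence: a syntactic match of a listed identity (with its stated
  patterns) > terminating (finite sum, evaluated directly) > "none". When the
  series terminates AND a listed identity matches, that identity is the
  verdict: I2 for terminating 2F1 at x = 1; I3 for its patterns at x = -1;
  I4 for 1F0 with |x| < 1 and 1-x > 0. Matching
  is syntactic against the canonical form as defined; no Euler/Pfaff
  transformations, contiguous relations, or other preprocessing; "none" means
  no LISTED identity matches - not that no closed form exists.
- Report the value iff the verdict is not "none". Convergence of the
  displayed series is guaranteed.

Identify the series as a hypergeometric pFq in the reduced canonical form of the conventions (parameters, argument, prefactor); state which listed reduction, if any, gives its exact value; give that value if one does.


Prefactor -12/5, argument 2/5: 1F0 with upper {-1/7} over lower {-}. Verdict: the I4 binomial reduction matches (the 1F0 binomial series: exponent 1/7, x = 2/5). Exact value: (-12/5) * (3/5)^(1/7).

Key step: from the first term -12/5: the constant factors (C = -12/5, x = 2/5) combine into one prefactor.
Ratio: r(k) = (2/5) * (k-1/7) / [(k+1)] - rational in k, leading ratio (2/5); with t_0 = -12/5, classification follows.


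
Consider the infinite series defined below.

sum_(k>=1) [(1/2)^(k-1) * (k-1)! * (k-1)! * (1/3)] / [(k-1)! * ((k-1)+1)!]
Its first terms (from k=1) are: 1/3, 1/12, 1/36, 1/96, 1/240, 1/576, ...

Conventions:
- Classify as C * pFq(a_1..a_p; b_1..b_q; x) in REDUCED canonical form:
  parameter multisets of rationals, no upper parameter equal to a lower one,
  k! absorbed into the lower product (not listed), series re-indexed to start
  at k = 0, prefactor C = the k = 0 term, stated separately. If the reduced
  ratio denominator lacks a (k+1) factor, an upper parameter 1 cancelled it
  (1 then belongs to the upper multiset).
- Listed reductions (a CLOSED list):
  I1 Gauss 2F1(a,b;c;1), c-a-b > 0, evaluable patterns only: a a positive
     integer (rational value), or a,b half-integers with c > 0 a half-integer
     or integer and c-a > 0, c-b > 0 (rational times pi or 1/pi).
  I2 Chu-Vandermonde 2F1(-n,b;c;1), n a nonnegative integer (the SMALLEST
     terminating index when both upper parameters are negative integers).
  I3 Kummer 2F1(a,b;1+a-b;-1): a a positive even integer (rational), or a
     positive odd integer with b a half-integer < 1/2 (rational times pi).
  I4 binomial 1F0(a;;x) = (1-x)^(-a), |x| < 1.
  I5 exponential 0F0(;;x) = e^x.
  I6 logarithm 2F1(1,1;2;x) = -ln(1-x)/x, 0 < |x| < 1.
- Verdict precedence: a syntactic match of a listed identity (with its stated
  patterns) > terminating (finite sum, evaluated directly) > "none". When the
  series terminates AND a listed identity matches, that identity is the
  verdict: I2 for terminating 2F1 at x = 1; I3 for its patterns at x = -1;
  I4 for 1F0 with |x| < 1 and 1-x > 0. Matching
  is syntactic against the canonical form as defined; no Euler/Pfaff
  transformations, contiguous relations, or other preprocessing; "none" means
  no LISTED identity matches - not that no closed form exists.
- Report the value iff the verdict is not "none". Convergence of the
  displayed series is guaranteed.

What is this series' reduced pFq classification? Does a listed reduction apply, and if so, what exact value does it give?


Reduced: x = 1/2, 2F1, upper = {1, 1}, lower = {2}, C = 1/3. Verdict: this is the I6 logarithm reduction (the logarithm: parameters (1,1;2), x = 1/2). Hence: (-2/3) * ln(1/2).

Key observation: with t_0 = 1/3, the factorial ratio (prefactor 1/3) (k+a-1)!/(a-1)! is a rising factorial (a)_k.
Ratio: r(k) = (1/2) * (k+1) (k+1) / [(k+2) (k+1)] - poly over poly, x = (1/2) from leading terms; C = 1/3 at k = 0.


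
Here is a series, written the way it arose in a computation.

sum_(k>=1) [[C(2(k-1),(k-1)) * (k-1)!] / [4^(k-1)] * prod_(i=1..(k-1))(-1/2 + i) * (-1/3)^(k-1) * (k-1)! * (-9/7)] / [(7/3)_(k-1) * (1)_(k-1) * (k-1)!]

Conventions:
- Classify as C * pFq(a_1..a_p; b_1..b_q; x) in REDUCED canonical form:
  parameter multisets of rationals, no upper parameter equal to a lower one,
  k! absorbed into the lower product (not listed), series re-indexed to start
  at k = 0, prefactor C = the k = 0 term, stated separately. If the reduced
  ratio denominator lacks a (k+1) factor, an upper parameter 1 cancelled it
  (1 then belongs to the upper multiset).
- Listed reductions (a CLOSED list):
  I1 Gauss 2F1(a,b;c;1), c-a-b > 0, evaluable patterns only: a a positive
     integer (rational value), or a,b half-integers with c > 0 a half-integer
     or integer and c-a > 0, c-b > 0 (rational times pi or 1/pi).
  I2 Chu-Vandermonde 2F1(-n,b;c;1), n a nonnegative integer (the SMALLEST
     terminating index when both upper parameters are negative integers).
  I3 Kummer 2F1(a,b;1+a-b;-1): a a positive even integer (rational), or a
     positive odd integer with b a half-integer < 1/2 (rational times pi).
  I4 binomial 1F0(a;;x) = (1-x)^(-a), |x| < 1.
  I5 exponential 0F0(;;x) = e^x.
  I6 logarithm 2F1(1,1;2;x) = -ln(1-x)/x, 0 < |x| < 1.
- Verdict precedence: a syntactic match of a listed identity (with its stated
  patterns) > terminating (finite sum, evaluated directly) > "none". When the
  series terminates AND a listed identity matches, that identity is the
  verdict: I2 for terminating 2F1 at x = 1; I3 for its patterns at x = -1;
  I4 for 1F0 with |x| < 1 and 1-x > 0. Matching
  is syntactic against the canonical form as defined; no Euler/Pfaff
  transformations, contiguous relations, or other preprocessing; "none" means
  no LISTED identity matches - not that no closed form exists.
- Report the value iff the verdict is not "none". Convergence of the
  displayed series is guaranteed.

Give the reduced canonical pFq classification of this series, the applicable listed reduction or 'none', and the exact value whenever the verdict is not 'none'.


Prefactor -9/7, argument -1/3: 2F1 with upper {1/2, 1/2} over lower {7/3}. Verdict: none. No listed pattern accepts 2F1(1/2, 1/2; 7/3; -1/3).

Structural cue: t_0 being -9/7, the factorial ratio (C = -9/7, x = -1/3) (k+a-1)!/(a-1)! is a rising factorial (a)_k.
Consecutive-term ratio: r(k) = (-1/3) * (k+1/2) (k+1/2) / [(k+7/3) (k+1)] - poly over poly, x = (-1/3) from leading terms; C = -9/7 at k = 0.


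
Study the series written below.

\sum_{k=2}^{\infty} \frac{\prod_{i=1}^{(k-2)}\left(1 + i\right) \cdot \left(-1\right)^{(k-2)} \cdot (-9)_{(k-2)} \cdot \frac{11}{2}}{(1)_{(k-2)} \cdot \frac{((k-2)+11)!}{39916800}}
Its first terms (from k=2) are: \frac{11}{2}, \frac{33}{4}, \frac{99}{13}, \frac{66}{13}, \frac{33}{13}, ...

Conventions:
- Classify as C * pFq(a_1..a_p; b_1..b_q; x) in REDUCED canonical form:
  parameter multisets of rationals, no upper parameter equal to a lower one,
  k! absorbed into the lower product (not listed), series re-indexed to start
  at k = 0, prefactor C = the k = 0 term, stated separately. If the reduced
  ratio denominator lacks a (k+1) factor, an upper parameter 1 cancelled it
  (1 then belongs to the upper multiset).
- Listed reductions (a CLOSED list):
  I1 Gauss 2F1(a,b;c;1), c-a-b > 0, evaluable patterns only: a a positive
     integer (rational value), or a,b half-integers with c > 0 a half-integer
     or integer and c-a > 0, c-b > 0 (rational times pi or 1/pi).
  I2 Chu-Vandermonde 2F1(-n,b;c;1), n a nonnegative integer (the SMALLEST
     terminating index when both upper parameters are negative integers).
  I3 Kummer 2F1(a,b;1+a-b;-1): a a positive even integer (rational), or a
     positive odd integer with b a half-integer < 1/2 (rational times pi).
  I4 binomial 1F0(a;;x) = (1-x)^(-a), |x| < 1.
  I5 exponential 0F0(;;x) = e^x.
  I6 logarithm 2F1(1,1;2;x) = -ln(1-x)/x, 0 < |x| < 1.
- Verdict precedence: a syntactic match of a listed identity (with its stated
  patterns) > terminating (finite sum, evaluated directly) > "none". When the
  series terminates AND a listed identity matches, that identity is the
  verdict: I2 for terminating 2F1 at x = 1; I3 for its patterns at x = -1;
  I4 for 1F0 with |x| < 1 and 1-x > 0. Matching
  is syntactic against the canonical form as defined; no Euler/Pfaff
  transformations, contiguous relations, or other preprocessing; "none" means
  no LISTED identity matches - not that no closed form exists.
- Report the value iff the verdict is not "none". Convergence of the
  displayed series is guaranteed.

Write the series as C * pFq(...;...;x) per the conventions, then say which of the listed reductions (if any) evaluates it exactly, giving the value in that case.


Classification (C = \frac{11}{2}): 2F1 with upper {-9, 2}, lower {12}, argument x = -1. Verdict: Kummer's theorem (I3) applies (x = -1; c = 12 equals 1+a-b for upper {-9, 2}: listed pattern). Hence: \frac{121}{4}.

The tell: t_0 being \frac{11}{2}, the denominator's factorial ratio (prefactor 11/2) is a lower Pochhammer.
Ratio: r(k) = -1 * (k-9) (k+2) / [(k+12) (k+1)] - rational in k, leading ratio -1; with t_0 = \frac{11}{2}, classification follows.
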